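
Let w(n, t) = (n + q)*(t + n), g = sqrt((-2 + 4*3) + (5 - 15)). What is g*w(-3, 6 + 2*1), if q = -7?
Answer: 0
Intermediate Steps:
g = 0 (g = sqrt((-2 + 12) - 10) = sqrt(10 - 10) = sqrt(0) = 0)
w(n, t) = (-7 + n)*(n + t) (w(n, t) = (n - 7)*(t + n) = (-7 + n)*(n + t))
g*w(-3, 6 + 2*1) = 0*((-3)**2 - 7*(-3) - 7*(6 + 2*1) - 3*(6 + 2*1)) = 0*(9 + 21 - 7*(6 + 2) - 3*(6 + 2)) = 0*(9 + 21 - 7*8 - 3*8) = 0*(9 + 21 - 56 - 24) = 0*(-50) = 0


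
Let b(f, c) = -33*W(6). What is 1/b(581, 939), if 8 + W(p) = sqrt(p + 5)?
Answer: 8/1749 + sqrt(11)/1749 ≈ 0.0064703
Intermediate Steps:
W(p) = -8 + sqrt(5 + p) (W(p) = -8 + sqrt(p + 5) = -8 + sqrt(5 + p))
b(f, c) = 264 - 33*sqrt(11) (b(f, c) = -33*(-8 + sqrt(5 + 6)) = -33*(-8 + sqrt(11)) = 264 - 33*sqrt(11))
1/b(581, 939) = 1/(264 - 33*sqrt(11))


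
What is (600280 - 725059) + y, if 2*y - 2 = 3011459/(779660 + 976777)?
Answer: -438326380513/3512874 ≈ -1.2478e+5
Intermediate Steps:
y = 6524333/3512874 (y = 1 + (3011459/(779660 + 976777))/2 = 1 + (3011459/1756437)/2 = 1 + (3011459*(1/1756437))/2 = 1 + (½)*(3011459/1756437) = 1 + 3011459/3512874 = 6524333/3512874 ≈ 1.8573)
(600280 - 725059) + y = (600280 - 725059) + 6524333/3512874 = -124779 + 6524333/3512874 = -438326380513/3512874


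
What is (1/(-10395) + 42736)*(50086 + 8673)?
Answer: 26103140407721/10395 ≈ 2.5111e+9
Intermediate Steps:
(1/(-10395) + 42736)*(50086 + 8673) = (-1/10395 + 42736)*58759 = (444240719/10395)*58759 = 26103140407721/10395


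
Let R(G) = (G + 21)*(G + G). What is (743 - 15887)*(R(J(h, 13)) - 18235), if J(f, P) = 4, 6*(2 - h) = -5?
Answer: 273122040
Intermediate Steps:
h = 17/6 (h = 2 - ⅙*(-5) = 2 + ⅚ = 17/6 ≈ 2.8333)
R(G) = 2*G*(21 + G) (R(G) = (21 + G)*(2*G) = 2*G*(21 + G))
(743 - 15887)*(R(J(h, 13)) - 18235) = (743 - 15887)*(2*4*(21 + 4) - 18235) = -15144*(2*4*25 - 18235) = -15144*(200 - 18235) = -15144*(-18035) = 273122040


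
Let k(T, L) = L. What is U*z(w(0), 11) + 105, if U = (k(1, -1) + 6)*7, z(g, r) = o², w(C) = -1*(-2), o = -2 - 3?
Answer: 980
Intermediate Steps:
o = -5
w(C) = 2
z(g, r) = 25 (z(g, r) = (-5)² = 25)
U = 35 (U = (-1 + 6)*7 = 5*7 = 35)
U*z(w(0), 11) + 105 = 35*25 + 105 = 875 + 105 = 980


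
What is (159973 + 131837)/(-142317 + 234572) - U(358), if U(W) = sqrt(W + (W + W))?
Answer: 58362/18451 - sqrt(1074) ≈ -29.609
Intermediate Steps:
U(W) = sqrt(3)*sqrt(W) (U(W) = sqrt(W + 2*W) = sqrt(3*W) = sqrt(3)*sqrt(W))
(159973 + 131837)/(-142317 + 234572) - U(358) = (159973 + 131837)/(-142317 + 234572) - sqrt(3)*sqrt(358) = 291810/92255 - sqrt(1074) = 291810*(1/92255) - sqrt(1074) = 58362/18451 - sqrt(1074)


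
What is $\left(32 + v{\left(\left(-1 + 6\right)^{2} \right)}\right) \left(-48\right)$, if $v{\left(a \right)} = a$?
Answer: $-2736$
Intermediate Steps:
$\left(32 + v{\left(\left(-1 + 6\right)^{2} \right)}\right) \left(-48\right) = \left(32 + \left(-1 + 6\right)^{2}\right) \left(-48\right) = \left(32 + 5^{2}\right) \left(-48\right) = \left(32 + 25\right) \left(-48\right) = 57 \left(-48\right) = -2736$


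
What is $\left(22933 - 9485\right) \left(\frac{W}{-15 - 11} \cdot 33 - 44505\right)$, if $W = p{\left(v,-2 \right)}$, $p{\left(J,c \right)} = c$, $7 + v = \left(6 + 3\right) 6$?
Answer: $- \frac{7780098336}{13} \approx -5.9847 \cdot 10^{8}$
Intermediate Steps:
$v = 47$ ($v = -7 + \left(6 + 3\right) 6 = -7 + 9 \cdot 6 = -7 + 54 = 47$)
$W = -2$
$\left(22933 - 9485\right) \left(\frac{W}{-15 - 11} \cdot 33 - 44505\right) = \left(22933 - 9485\right) \left(- \frac{2}{-15 - 11} \cdot 33 - 44505\right) = 13448 \left(- \frac{2}{-26} \cdot 33 - 44505\right) = 13448 \left(\left(-2\right) \left(- \frac{1}{26}\right) 33 - 44505\right) = 13448 \left(\frac{1}{13} \cdot 33 - 44505\right) = 13448 \left(\frac{33}{13} - 44505\right) = 13448 \left(- \frac{578532}{13}\right) = - \frac{7780098336}{13}$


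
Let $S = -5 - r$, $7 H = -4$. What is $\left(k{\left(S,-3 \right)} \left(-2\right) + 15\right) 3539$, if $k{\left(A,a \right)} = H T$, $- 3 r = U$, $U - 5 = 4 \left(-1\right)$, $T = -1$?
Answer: $\frac{343283}{7} \approx 49040.0$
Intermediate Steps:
$H = - \frac{4}{7}$ ($H = \frac{1}{7} \left(-4\right) = - \frac{4}{7} \approx -0.57143$)
$U = 1$ ($U = 5 + 4 \left(-1\right) = 5 - 4 = 1$)
$r = - \frac{1}{3}$ ($r = \left(- \frac{1}{3}\right) 1 = - \frac{1}{3} \approx -0.33333$)
$S = - \frac{14}{3}$ ($S = -5 - - \frac{1}{3} = -5 + \frac{1}{3} = - \frac{14}{3} \approx -4.6667$)
$k{\left(A,a \right)} = \frac{4}{7}$ ($k{\left(A,a \right)} = \left(- \frac{4}{7}\right) \left(-1\right) = \frac{4}{7}$)
$\left(k{\left(S,-3 \right)} \left(-2\right) + 15\right) 3539 = \left(\frac{4}{7} \left(-2\right) + 15\right) 3539 = \left(- \frac{8}{7} + 15\right) 3539 = \frac{97}{7} \cdot 3539 = \frac{343283}{7}$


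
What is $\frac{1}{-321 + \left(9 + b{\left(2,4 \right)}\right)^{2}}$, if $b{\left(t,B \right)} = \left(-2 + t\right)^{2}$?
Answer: $- \frac{1}{240} \approx -0.0041667$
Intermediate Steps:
$\frac{1}{-321 + \left(9 + b{\left(2,4 \right)}\right)^{2}} = \frac{1}{-321 + \left(9 + \left(-2 + 2\right)^{2}\right)^{2}} = \frac{1}{-321 + \left(9 + 0^{2}\right)^{2}} = \frac{1}{-321 + \left(9 + 0\right)^{2}} = \frac{1}{-321 + 9^{2}} = \frac{1}{-321 + 81} = \frac{1}{-240} = - \frac{1}{240}$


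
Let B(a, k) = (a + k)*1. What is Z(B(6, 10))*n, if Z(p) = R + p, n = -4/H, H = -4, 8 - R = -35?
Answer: 59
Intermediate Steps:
R = 43 (R = 8 - 1*(-35) = 8 + 35 = 43)
B(a, k) = a + k
n = 1 (n = -4/(-4) = -4*(-¼) = 1)
Z(p) = 43 + p
Z(B(6, 10))*n = (43 + (6 + 10))*1 = (43 + 16)*1 = 59*1 = 59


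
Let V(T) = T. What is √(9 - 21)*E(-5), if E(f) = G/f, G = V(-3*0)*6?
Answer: 0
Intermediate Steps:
G = 0 (G = -3*0*6 = 0*6 = 0)
E(f) = 0 (E(f) = 0/f = 0)
√(9 - 21)*E(-5) = √(9 - 21)*0 = √(-12)*0 = (2*I*√3)*0 = 0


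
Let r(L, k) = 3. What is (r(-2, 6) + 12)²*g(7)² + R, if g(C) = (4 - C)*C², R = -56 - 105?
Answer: 4861864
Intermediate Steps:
R = -161
g(C) = C²*(4 - C)
(r(-2, 6) + 12)²*g(7)² + R = (3 + 12)²*(7²*(4 - 1*7))² - 161 = 15²*(49*(4 - 7))² - 161 = 225*(49*(-3))² - 161 = 225*(-147)² - 161 = 225*21609 - 161 = 4862025 - 161 = 4861864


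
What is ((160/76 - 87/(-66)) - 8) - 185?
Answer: -79243/418 ≈ -189.58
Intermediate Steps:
((160/76 - 87/(-66)) - 8) - 185 = ((160*(1/76) - 87*(-1/66)) - 8) - 185 = ((40/19 + 29/22) - 8) - 185 = (1431/418 - 8) - 185 = -1913/418 - 185 = -79243/418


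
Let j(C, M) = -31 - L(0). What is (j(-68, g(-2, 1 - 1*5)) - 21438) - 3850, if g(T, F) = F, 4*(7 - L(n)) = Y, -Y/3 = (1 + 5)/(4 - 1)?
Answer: -50655/2 ≈ -25328.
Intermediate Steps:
Y = -6 (Y = -3*(1 + 5)/(4 - 1) = -18/3 = -3*2 = -6)
L(n) = 17/2 (L(n) = 7 - ¼*(-6) = 7 + 3/2 = 17/2)
j(C, M) = -79/2 (j(C, M) = -31 - 1*17/2 = -31 - 17/2 = -79/2)
(j(-68, g(-2, 1 - 1*5)) - 21438) - 3850 = (-79/2 - 21438) - 3850 = -42955/2 - 3850 = -50655/2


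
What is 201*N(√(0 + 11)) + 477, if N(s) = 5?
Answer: 1482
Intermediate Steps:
201*N(√(0 + 11)) + 477 = 201*5 + 477 = 1005 + 477 = 1482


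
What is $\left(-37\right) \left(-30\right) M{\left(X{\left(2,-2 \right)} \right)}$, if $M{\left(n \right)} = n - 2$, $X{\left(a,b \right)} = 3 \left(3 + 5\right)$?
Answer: $24420$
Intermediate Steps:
$X{\left(a,b \right)} = 24$ ($X{\left(a,b \right)} = 3 \cdot 8 = 24$)
$M{\left(n \right)} = -2 + n$
$\left(-37\right) \left(-30\right) M{\left(X{\left(2,-2 \right)} \right)} = \left(-37\right) \left(-30\right) \left(-2 + 24\right) = 1110 \cdot 22 = 24420$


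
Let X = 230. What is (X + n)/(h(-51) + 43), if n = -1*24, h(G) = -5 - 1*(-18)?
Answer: 103/28 ≈ 3.6786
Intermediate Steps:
h(G) = 13 (h(G) = -5 + 18 = 13)
n = -24
(X + n)/(h(-51) + 43) = (230 - 24)/(13 + 43) = 206/56 = 206*(1/56) = 103/28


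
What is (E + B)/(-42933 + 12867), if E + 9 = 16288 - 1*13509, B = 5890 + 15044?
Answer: -11852/15033 ≈ -0.78840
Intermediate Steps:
B = 20934
E = 2770 (E = -9 + (16288 - 1*13509) = -9 + (16288 - 13509) = -9 + 2779 = 2770)
(E + B)/(-42933 + 12867) = (2770 + 20934)/(-42933 + 12867) = 23704/(-30066) = 23704*(-1/30066) = -11852/15033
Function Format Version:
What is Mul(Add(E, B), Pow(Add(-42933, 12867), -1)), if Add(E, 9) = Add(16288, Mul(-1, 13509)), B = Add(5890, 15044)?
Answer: Rational(-11852, 15033) ≈ -0.78840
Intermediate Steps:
B = 20934
E = 2770 (E = Add(-9, Add(16288, Mul(-1, 13509))) = Add(-9, Add(16288, -13509)) = Add(-9, 2779) = 2770)
Mul(Add(E, B), Pow(Add(-42933, 12867), -1)) = Mul(Add(2770, 20934), Pow(Add(-42933, 12867), -1)) = Mul(23704, Pow(-30066, -1)) = Mul(23704, Rational(-1, 30066)) = Rational(-11852, 15033)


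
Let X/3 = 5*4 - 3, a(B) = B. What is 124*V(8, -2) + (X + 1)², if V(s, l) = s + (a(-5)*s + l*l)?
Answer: -768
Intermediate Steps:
X = 51 (X = 3*(5*4 - 3) = 3*(20 - 3) = 3*17 = 51)
V(s, l) = l² - 4*s (V(s, l) = s + (-5*s + l*l) = s + (-5*s + l²) = s + (l² - 5*s) = l² - 4*s)
124*V(8, -2) + (X + 1)² = 124*((-2)² - 4*8) + (51 + 1)² = 124*(4 - 32) + 52² = 124*(-28) + 2704 = -3472 + 2704 = -768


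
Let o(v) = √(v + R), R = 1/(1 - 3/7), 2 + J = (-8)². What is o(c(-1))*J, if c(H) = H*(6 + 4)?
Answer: 31*I*√33 ≈ 178.08*I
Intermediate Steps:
J = 62 (J = -2 + (-8)² = -2 + 64 = 62)
c(H) = 10*H (c(H) = H*10 = 10*H)
R = 7/4 (R = 1/(1 - 3*⅐) = 1/(1 - 3/7) = 1/(4/7) = 7/4 ≈ 1.7500)
o(v) = √(7/4 + v) (o(v) = √(v + 7/4) = √(7/4 + v))
o(c(-1))*J = (√(7 + 4*(10*(-1)))/2)*62 = (√(7 + 4*(-10))/2)*62 = (√(7 - 40)/2)*62 = (√(-33)/2)*62 = ((I*√33)/2)*62 = (I*√33/2)*62 = 31*I*√33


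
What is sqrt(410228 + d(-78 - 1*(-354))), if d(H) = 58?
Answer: sqrt(410286) ≈ 640.54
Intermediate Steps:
sqrt(410228 + d(-78 - 1*(-354))) = sqrt(410228 + 58) = sqrt(410286)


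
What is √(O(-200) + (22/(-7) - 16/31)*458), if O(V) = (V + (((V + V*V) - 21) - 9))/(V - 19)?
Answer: I*√465865212666/15841 ≈ 43.087*I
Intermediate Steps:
O(V) = (-30 + V² + 2*V)/(-19 + V) (O(V) = (V + (((V + V²) - 21) - 9))/(-19 + V) = (V + ((-21 + V + V²) - 9))/(-19 + V) = (V + (-30 + V + V²))/(-19 + V) = (-30 + V² + 2*V)/(-19 + V))
√(O(-200) + (22/(-7) - 16/31)*458) = √((-30 + (-200)² + 2*(-200))/(-19 - 200) + (22/(-7) - 16/31)*458) = √((-30 + 40000 - 400)/(-219) + (22*(-⅐) - 16*1/31)*458) = √(-1/219*39570 + (-22/7 - 16/31)*458) = √(-13190/73 - 794/217*458) = √(-13190/73 - 363652/217) = √(-29408826/15841) = I*√465865212666/15841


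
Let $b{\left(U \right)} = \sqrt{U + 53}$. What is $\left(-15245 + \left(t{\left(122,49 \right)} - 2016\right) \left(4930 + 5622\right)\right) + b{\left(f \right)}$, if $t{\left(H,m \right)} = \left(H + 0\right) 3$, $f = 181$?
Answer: $-17426045 + 3 \sqrt{26} \approx -1.7426 \cdot 10^{7}$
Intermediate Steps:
$b{\left(U \right)} = \sqrt{53 + U}$
$t{\left(H,m \right)} = 3 H$ ($t{\left(H,m \right)} = H 3 = 3 H$)
$\left(-15245 + \left(t{\left(122,49 \right)} - 2016\right) \left(4930 + 5622\right)\right) + b{\left(f \right)} = \left(-15245 + \left(3 \cdot 122 - 2016\right) \left(4930 + 5622\right)\right) + \sqrt{53 + 181} = \left(-15245 + \left(366 - 2016\right) 10552\right) + \sqrt{234} = \left(-15245 - 17410800\right) + 3 \sqrt{26} = -17426045 + 3 \sqrt{26}$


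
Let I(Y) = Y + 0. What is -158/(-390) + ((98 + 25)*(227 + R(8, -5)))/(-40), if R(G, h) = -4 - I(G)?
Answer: -1030723/1560 ≈ -660.72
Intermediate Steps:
I(Y) = Y
R(G, h) = -4 - G
-158/(-390) + ((98 + 25)*(227 + R(8, -5)))/(-40) = -158/(-390) + ((98 + 25)*(227 + (-4 - 1*8)))/(-40) = -158*(-1/390) + (123*(227 + (-4 - 8)))*(-1/40) = 79/195 + (123*(227 - 12))*(-1/40) = 79/195 + (123*215)*(-1/40) = 79/195 + 26445*(-1/40) = 79/195 - 5289/8 = -1030723/1560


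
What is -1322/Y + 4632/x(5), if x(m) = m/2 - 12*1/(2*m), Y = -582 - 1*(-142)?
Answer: 10198993/2860 ≈ 3566.1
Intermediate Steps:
Y = -440 (Y = -582 + 142 = -440)
x(m) = m/2 - 6/m (x(m) = m*(1/2) - 6/m = m/2 - 6/m)
-1322/Y + 4632/x(5) = -1322/(-440) + 4632/((1/2)*5 - 6/5) = -1322*(-1/440) + 4632/(5/2 - 6*1/5) = 661/220 + 4632/(5/2 - 6/5) = 661/220 + 4632/(13/10) = 661/220 + 4632*(10/13) = 661/220 + 46320/13 = 10198993/2860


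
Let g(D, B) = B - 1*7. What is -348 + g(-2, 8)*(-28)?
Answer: -376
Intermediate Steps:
g(D, B) = -7 + B (g(D, B) = B - 7 = -7 + B)
-348 + g(-2, 8)*(-28) = -348 + (-7 + 8)*(-28) = -348 + 1*(-28) = -348 - 28 = -376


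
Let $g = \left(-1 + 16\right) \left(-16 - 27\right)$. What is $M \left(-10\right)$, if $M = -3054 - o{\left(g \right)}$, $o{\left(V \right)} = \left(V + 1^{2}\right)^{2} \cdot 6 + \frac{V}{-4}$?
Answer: $\frac{49832625}{2} \approx 2.4916 \cdot 10^{7}$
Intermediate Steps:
$g = -645$ ($g = 15 \left(-43\right) = -645$)
$o{\left(V \right)} = 6 \left(1 + V\right)^{2} - \frac{V}{4}$ ($o{\left(V \right)} = \left(V + 1\right)^{2} \cdot 6 + V \left(- \frac{1}{4}\right) = \left(1 + V\right)^{2} \cdot 6 - \frac{V}{4} = 6 \left(1 + V\right)^{2} - \frac{V}{4}$)
$M = - \frac{9966525}{4}$ ($M = -3054 - \left(6 \left(1 - 645\right)^{2} - - \frac{645}{4}\right) = -3054 - \left(6 \left(-644\right)^{2} + \frac{645}{4}\right) = -3054 - \left(6 \cdot 414736 + \frac{645}{4}\right) = -3054 - \left(2488416 + \frac{645}{4}\right) = -3054 - \frac{9954309}{4} = - \frac{9966525}{4} \approx -2.4916 \cdot 10^{6}$)
$M \left(-10\right) = \left(- \frac{9966525}{4}\right) \left(-10\right) = \frac{49832625}{2}$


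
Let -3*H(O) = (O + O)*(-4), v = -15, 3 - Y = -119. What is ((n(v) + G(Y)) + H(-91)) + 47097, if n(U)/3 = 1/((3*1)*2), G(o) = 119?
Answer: 281843/6 ≈ 46974.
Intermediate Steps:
Y = 122 (Y = 3 - 1*(-119) = 3 + 119 = 122)
H(O) = 8*O/3 (H(O) = -(O + O)*(-4)/3 = -2*O*(-4)/3 = -(-8)*O/3 = 8*O/3)
n(U) = 1/2 (n(U) = 3/(((3*1)*2)) = 3/((3*2)) = 3/6 = 3*(1/6) = 1/2)
((n(v) + G(Y)) + H(-91)) + 47097 = ((1/2 + 119) + (8/3)*(-91)) + 47097 = (239/2 - 728/3) + 47097 = -739/6 + 47097 = 281843/6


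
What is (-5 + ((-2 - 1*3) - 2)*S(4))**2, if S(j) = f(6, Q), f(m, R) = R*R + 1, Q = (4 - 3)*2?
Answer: 1600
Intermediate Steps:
Q = 2 (Q = 1*2 = 2)
f(m, R) = 1 + R**2 (f(m, R) = R**2 + 1 = 1 + R**2)
S(j) = 5 (S(j) = 1 + 2**2 = 1 + 4 = 5)
(-5 + ((-2 - 1*3) - 2)*S(4))**2 = (-5 + ((-2 - 1*3) - 2)*5)**2 = (-5 + ((-2 - 3) - 2)*5)**2 = (-5 + (-5 - 2)*5)**2 = (-5 - 7*5)**2 = (-5 - 35)**2 = (-40)**2 = 1600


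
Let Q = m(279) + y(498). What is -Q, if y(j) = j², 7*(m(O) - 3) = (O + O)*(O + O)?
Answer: -2047413/7 ≈ -2.9249e+5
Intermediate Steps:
m(O) = 3 + 4*O²/7 (m(O) = 3 + ((O + O)*(O + O))/7 = 3 + ((2*O)*(2*O))/7 = 3 + (4*O²)/7 = 3 + 4*O²/7)
Q = 2047413/7 (Q = (3 + (4/7)*279²) + 498² = (3 + (4/7)*77841) + 248004 = (3 + 311364/7) + 248004 = 311385/7 + 248004 = 2047413/7 ≈ 2.9249e+5)
-Q = -1*2047413/7 = -2047413/7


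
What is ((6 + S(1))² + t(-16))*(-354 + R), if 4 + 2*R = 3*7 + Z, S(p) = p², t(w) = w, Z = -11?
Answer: -11583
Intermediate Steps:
R = 3 (R = -2 + (3*7 - 11)/2 = -2 + (21 - 11)/2 = -2 + (½)*10 = -2 + 5 = 3)
((6 + S(1))² + t(-16))*(-354 + R) = ((6 + 1²)² - 16)*(-354 + 3) = ((6 + 1)² - 16)*(-351) = (7² - 16)*(-351) = (49 - 16)*(-351) = 33*(-351) = -11583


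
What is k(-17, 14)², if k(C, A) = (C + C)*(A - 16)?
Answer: 4624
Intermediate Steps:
k(C, A) = 2*C*(-16 + A) (k(C, A) = (2*C)*(-16 + A) = 2*C*(-16 + A))
k(-17, 14)² = (2*(-17)*(-16 + 14))² = (2*(-17)*(-2))² = 68² = 4624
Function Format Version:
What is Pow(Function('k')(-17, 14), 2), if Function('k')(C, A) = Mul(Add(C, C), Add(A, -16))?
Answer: 4624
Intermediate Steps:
Function('k')(C, A) = Mul(2, C, Add(-16, A)) (Function('k')(C, A) = Mul(Mul(2, C), Add(-16, A)) = Mul(2, C, Add(-16, A)))
Pow(Function('k')(-17, 14), 2) = Pow(Mul(2, -17, Add(-16, 14)), 2) = Pow(Mul(2, -17, -2), 2) = Pow(68, 2) = 4624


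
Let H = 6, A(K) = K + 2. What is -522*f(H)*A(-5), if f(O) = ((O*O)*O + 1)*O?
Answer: 2038932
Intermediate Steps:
A(K) = 2 + K
f(O) = O*(1 + O³) (f(O) = (O²*O + 1)*O = (O³ + 1)*O = (1 + O³)*O = O*(1 + O³))
-522*f(H)*A(-5) = -522*(6 + 6⁴)*(2 - 5) = -522*(6 + 1296)*(-3) = -679644*(-3) = -522*(-3906) = 2038932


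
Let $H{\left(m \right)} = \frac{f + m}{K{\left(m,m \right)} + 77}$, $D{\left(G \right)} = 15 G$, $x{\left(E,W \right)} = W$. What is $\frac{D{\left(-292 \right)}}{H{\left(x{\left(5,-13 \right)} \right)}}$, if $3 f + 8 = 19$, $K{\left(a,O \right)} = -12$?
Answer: $\frac{213525}{7} \approx 30504.0$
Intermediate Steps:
$f = \frac{11}{3}$ ($f = - \frac{8}{3} + \frac{1}{3} \cdot 19 = - \frac{8}{3} + \frac{19}{3} = \frac{11}{3} \approx 3.6667$)
$H{\left(m \right)} = \frac{11}{195} + \frac{m}{65}$ ($H{\left(m \right)} = \frac{\frac{11}{3} + m}{-12 + 77} = \frac{\frac{11}{3} + m}{65} = \left(\frac{11}{3} + m\right) \frac{1}{65} = \frac{11}{195} + \frac{m}{65}$)
$\frac{D{\left(-292 \right)}}{H{\left(x{\left(5,-13 \right)} \right)}} = \frac{15 \left(-292\right)}{\frac{11}{195} + \frac{1}{65} \left(-13\right)} = - \frac{4380}{\frac{11}{195} - \frac{1}{5}} = - \frac{4380}{- \frac{28}{195}} = \left(-4380\right) \left(- \frac{195}{28}\right) = \frac{213525}{7}$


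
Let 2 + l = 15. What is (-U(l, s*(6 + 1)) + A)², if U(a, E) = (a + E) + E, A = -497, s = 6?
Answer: 352836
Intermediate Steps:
l = 13 (l = -2 + 15 = 13)
U(a, E) = a + 2*E (U(a, E) = (E + a) + E = a + 2*E)
(-U(l, s*(6 + 1)) + A)² = (-(13 + 2*(6*(6 + 1))) - 497)² = (-(13 + 2*(6*7)) - 497)² = (-(13 + 2*42) - 497)² = (-(13 + 84) - 497)² = (-1*97 - 497)² = (-97 - 497)² = (-594)² = 352836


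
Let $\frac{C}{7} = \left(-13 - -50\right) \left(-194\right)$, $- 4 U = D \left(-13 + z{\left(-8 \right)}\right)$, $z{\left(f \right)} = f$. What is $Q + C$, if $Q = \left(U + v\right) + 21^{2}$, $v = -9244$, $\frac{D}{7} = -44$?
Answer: $-60666$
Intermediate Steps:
$D = -308$ ($D = 7 \left(-44\right) = -308$)
$U = -1617$ ($U = - \frac{\left(-308\right) \left(-13 - 8\right)}{4} = - \frac{\left(-308\right) \left(-21\right)}{4} = \left(- \frac{1}{4}\right) 6468 = -1617$)
$C = -50246$ ($C = 7 \left(-13 - -50\right) \left(-194\right) = 7 \left(-13 + 50\right) \left(-194\right) = 7 \cdot 37 \left(-194\right) = 7 \left(-7178\right) = -50246$)
$Q = -10420$ ($Q = \left(-1617 - 9244\right) + 21^{2} = -10861 + 441 = -10420$)
$Q + C = -10420 - 50246 = -60666$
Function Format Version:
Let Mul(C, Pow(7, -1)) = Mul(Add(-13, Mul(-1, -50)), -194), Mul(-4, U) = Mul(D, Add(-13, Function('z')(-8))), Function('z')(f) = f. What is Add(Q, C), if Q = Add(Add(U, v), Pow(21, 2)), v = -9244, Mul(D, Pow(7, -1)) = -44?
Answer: -60666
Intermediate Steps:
D = -308 (D = Mul(7, -44) = -308)
U = -1617 (U = Mul(Rational(-1, 4), Mul(-308, Add(-13, -8))) = Mul(Rational(-1, 4), Mul(-308, -21)) = Mul(Rational(-1, 4), 6468) = -1617)
C = -50246 (C = Mul(7, Mul(Add(-13, Mul(-1, -50)), -194)) = Mul(7, Mul(Add(-13, 50), -194)) = Mul(7, Mul(37, -194)) = Mul(7, -7178) = -50246)
Q = -10420 (Q = Add(Add(-1617, -9244), Pow(21, 2)) = Add(-10861, 441) = -10420)
Add(Q, C) = Add(-10420, -50246) = -60666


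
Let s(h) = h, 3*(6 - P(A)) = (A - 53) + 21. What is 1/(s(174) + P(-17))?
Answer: 3/589 ≈ 0.0050934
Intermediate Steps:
P(A) = 50/3 - A/3 (P(A) = 6 - ((A - 53) + 21)/3 = 6 - ((-53 + A) + 21)/3 = 6 - (-32 + A)/3 = 6 + (32/3 - A/3) = 50/3 - A/3)
1/(s(174) + P(-17)) = 1/(174 + (50/3 - ⅓*(-17))) = 1/(174 + (50/3 + 17/3)) = 1/(174 + 67/3) = 1/(589/3) = 3/589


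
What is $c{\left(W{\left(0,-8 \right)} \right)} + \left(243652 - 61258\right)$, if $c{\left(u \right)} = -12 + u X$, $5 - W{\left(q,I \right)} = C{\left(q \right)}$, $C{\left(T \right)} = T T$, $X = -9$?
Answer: $182337$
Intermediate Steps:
$C{\left(T \right)} = T^{2}$
$W{\left(q,I \right)} = 5 - q^{2}$
$c{\left(u \right)} = -12 - 9 u$ ($c{\left(u \right)} = -12 + u \left(-9\right) = -12 - 9 u$)
$c{\left(W{\left(0,-8 \right)} \right)} + \left(243652 - 61258\right) = \left(-12 - 9 \left(5 - 0^{2}\right)\right) + \left(243652 - 61258\right) = \left(-12 - 9 \left(5 - 0\right)\right) + \left(243652 - 61258\right) = \left(-12 - 9 \left(5 + 0\right)\right) + 182394 = \left(-12 - 45\right) + 182394 = -57 + 182394 = 182337$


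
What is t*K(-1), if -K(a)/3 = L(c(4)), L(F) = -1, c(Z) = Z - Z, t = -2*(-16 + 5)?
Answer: 66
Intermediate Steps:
t = 22 (t = -2*(-11) = 22)
c(Z) = 0
K(a) = 3 (K(a) = -3*(-1) = 3)
t*K(-1) = 22*3 = 66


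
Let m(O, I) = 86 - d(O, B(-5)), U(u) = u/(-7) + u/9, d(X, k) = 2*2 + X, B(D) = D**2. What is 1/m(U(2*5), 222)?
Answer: 63/5186 ≈ 0.012148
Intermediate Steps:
d(X, k) = 4 + X
U(u) = -2*u/63 (U(u) = u*(-1/7) + u*(1/9) = -u/7 + u/9 = -2*u/63)
m(O, I) = 82 - O (m(O, I) = 86 - (4 + O) = 86 + (-4 - O) = 82 - O)
1/m(U(2*5), 222) = 1/(82 - (-2)*2*5/63) = 1/(82 - (-2)*10/63) = 1/(82 - 1*(-20/63)) = 1/(82 + 20/63) = 1/(5186/63) = 63/5186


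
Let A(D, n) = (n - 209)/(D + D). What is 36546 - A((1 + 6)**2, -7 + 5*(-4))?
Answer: 1790872/49 ≈ 36548.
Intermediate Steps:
A(D, n) = (-209 + n)/(2*D) (A(D, n) = (-209 + n)/((2*D)) = (-209 + n)*(1/(2*D)) = (-209 + n)/(2*D))
36546 - A((1 + 6)**2, -7 + 5*(-4)) = 36546 - (-209 + (-7 + 5*(-4)))/(2*((1 + 6)**2)) = 36546 - (-209 + (-7 - 20))/(2*(7**2)) = 36546 - (-209 - 27)/(2*49) = 36546 - (-236)/(2*49) = 36546 - 1*(-118/49) = 36546 + 118/49 = 1790872/49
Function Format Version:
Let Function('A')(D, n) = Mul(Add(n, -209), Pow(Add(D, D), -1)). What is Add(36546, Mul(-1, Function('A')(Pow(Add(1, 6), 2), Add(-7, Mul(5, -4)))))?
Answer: Rational(1790872, 49) ≈ 36548.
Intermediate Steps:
Function('A')(D, n) = Mul(Rational(1, 2), Pow(D, -1), Add(-209, n)) (Function('A')(D, n) = Mul(Add(-209, n), Pow(Mul(2, D), -1)) = Mul(Add(-209, n), Mul(Rational(1, 2), Pow(D, -1))) = Mul(Rational(1, 2), Pow(D, -1), Add(-209, n)))
Add(36546, Mul(-1, Function('A')(Pow(Add(1, 6), 2), Add(-7, Mul(5, -4))))) = Add(36546, Mul(-1, Mul(Rational(1, 2), Pow(Pow(Add(1, 6), 2), -1), Add(-209, Add(-7, Mul(5, -4)))))) = Add(36546, Mul(-1, Mul(Rational(1, 2), Pow(Pow(7, 2), -1), Add(-209, Add(-7, -20))))) = Add(36546, Mul(-1, Mul(Rational(1, 2), Pow(49, -1), Add(-209, -27)))) = Add(36546, Mul(-1, Mul(Rational(1, 2), Rational(1, 49), -236))) = Add(36546, Mul(-1, Rational(-118, 49))) = Add(36546, Rational(118, 49)) = Rational(1790872, 49)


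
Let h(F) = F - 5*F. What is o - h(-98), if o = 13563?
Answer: 13171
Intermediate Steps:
h(F) = -4*F
o - h(-98) = 13563 - (-4)*(-98) = 13563 - 1*392 = 13563 - 392 = 13171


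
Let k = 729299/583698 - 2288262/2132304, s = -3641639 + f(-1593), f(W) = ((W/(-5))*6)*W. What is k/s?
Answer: -91430509175/3467732390288330424 ≈ -2.6366e-8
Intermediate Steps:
f(W) = -6*W²/5 (f(W) = ((W*(-⅕))*6)*W = (-W/5*6)*W = (-6*W/5)*W = -6*W²/5)
s = -33434089/5 (s = -3641639 - 6/5*(-1593)² = -3641639 - 6/5*2537649 = -3641639 - 15225894/5 = -33434089/5 ≈ -6.6868e+6)
k = 18286101835/103718465016 (k = 729299*(1/583698) - 2288262*1/2132304 = 729299/583698 - 381377/355384 = 18286101835/103718465016 ≈ 0.17631)
k/s = 18286101835/(103718465016*(-33434089/5)) = (18286101835/103718465016)*(-5/33434089) = -91430509175/3467732390288330424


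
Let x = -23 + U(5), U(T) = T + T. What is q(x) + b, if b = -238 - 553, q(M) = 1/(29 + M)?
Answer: -12655/16 ≈ -790.94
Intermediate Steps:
U(T) = 2*T
x = -13 (x = -23 + 2*5 = -23 + 10 = -13)
b = -791
q(x) + b = 1/(29 - 13) - 791 = 1/16 - 791 = -12655/16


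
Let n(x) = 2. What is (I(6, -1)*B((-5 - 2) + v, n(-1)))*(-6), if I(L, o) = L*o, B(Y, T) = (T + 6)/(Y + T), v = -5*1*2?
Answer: -96/5 ≈ -19.200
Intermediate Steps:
v = -10 (v = -5*2 = -10)
B(Y, T) = (6 + T)/(T + Y)
(I(6, -1)*B((-5 - 2) + v, n(-1)))*(-6) = ((6*(-1))*((6 + 2)/(2 + ((-5 - 2) - 10))))*(-6) = -6*8/(2 + (-7 - 10))*(-6) = -6*8/(2 - 17)*(-6) = -6*8/(-15)*(-6) = -(-2)*8/5*(-6) = -6*(-8/15)*(-6) = (16/5)*(-6) = -96/5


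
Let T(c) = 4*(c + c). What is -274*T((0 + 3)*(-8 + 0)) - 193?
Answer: 52415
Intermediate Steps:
T(c) = 8*c (T(c) = 4*(2*c) = 8*c)
-274*T((0 + 3)*(-8 + 0)) - 193 = -2192*(0 + 3)*(-8 + 0) - 193 = -2192*3*(-8) - 193 = -2192*(-24) - 193 = -274*(-192) - 193 = 52608 - 193 = 52415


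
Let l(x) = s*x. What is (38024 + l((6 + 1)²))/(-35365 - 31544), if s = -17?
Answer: -12397/22303 ≈ -0.55584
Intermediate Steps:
l(x) = -17*x
(38024 + l((6 + 1)²))/(-35365 - 31544) = (38024 - 17*(6 + 1)²)/(-35365 - 31544) = (38024 - 17*7²)/(-66909) = (38024 - 17*49)*(-1/66909) = (38024 - 833)*(-1/66909) = 37191*(-1/66909) = -12397/22303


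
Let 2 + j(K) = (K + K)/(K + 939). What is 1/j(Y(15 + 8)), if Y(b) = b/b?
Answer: -470/939 ≈ -0.50053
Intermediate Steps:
Y(b) = 1
j(K) = -2 + 2*K/(939 + K) (j(K) = -2 + (K + K)/(K + 939) = -2 + (2*K)/(939 + K) = -2 + 2*K/(939 + K))
1/j(Y(15 + 8)) = 1/(-1878/(939 + 1)) = 1/(-1878/940) = 1/(-1878*1/940) = 1/(-939/470) = -470/939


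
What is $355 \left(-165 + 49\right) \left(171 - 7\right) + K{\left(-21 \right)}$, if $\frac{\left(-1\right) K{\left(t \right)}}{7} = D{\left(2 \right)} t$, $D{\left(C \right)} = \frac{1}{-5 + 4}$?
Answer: $-6753667$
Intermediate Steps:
$D{\left(C \right)} = -1$ ($D{\left(C \right)} = \frac{1}{-1} = -1$)
$K{\left(t \right)} = 7 t$ ($K{\left(t \right)} = - 7 \left(- t\right) = 7 t$)
$355 \left(-165 + 49\right) \left(171 - 7\right) + K{\left(-21 \right)} = 355 \left(-165 + 49\right) \left(171 - 7\right) + 7 \left(-21\right) = 355 \left(\left(-116\right) 164\right) - 147 = 355 \left(-19024\right) - 147 = -6753520 - 147 = -6753667$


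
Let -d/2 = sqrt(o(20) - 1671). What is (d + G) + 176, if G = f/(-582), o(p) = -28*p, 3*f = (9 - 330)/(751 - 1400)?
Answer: 66478261/377718 - 2*I*sqrt(2231) ≈ 176.0 - 94.467*I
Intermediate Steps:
f = 107/649 (f = ((9 - 330)/(751 - 1400))/3 = (-321/(-649))/3 = (-321*(-1/649))/3 = (1/3)*(321/649) = 107/649 ≈ 0.16487)
d = -2*I*sqrt(2231) (d = -2*sqrt(-28*20 - 1671) = -2*sqrt(-560 - 1671) = -2*I*sqrt(2231) ≈ -94.467*I)
G = -107/377718 (G = (107/649)/(-582) = (107/649)*(-1/582) = -107/377718 ≈ -0.00028328)
(d + G) + 176 = (-2*I*sqrt(2231) - 107/377718) + 176 = (-107/377718 - 2*I*sqrt(2231)) + 176 = 66478261/377718 - 2*I*sqrt(2231)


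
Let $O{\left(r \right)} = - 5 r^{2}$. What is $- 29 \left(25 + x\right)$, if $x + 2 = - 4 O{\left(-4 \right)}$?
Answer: $-9947$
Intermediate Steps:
$x = 318$ ($x = -2 - 4 \left(- 5 \left(-4\right)^{2}\right) = -2 - 4 \left(\left(-5\right) 16\right) = -2 - -320 = -2 + 320 = 318$)
$- 29 \left(25 + x\right) = - 29 \left(25 + 318\right) = \left(-29\right) 343 = -9947$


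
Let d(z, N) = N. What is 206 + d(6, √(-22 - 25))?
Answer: 206 + I*√47 ≈ 206.0 + 6.8557*I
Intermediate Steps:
206 + d(6, √(-22 - 25)) = 206 + √(-22 - 25) = 206 + √(-47) = 206 + I*√47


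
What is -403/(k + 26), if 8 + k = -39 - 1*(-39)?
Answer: -403/18 ≈ -22.389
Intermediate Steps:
k = -8 (k = -8 + (-39 - 1*(-39)) = -8 + (-39 + 39) = -8 + 0 = -8)
-403/(k + 26) = -403/(-8 + 26) = -403/18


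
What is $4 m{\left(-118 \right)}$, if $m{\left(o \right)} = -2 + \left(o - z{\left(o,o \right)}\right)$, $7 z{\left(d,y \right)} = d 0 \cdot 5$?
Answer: $-480$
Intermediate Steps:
$z{\left(d,y \right)} = 0$ ($z{\left(d,y \right)} = \frac{d 0 \cdot 5}{7} = \frac{0 \cdot 5}{7} = \frac{1}{7} \cdot 0 = 0$)
$m{\left(o \right)} = -2 + o$ ($m{\left(o \right)} = -2 + \left(o - 0\right) = -2 + \left(o + 0\right) = -2 + o$)
$4 m{\left(-118 \right)} = 4 \left(-2 - 118\right) = 4 \left(-120\right) = -480$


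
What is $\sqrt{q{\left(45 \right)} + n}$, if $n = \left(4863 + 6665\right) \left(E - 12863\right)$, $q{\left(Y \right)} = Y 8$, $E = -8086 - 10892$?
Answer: $4 i \sqrt{22941418} \approx 19159.0 i$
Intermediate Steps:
$E = -18978$
$q{\left(Y \right)} = 8 Y$
$n = -367063048$ ($n = \left(4863 + 6665\right) \left(-18978 - 12863\right) = 11528 \left(-31841\right) = -367063048$)
$\sqrt{q{\left(45 \right)} + n} = \sqrt{8 \cdot 45 - 367063048} = \sqrt{360 - 367063048} = \sqrt{-367062688} = 4 i \sqrt{22941418}$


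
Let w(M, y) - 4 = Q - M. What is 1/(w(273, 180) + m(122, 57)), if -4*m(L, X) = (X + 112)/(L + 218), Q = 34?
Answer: -1360/319769 ≈ -0.0042531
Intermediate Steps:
m(L, X) = -(112 + X)/(4*(218 + L)) (m(L, X) = -(X + 112)/(4*(L + 218)) = -(112 + X)/(4*(218 + L)))
w(M, y) = 38 - M (w(M, y) = 4 + (34 - M) = 38 - M)
1/(w(273, 180) + m(122, 57)) = 1/((38 - 1*273) + (-112 - 1*57)/(4*(218 + 122))) = 1/((38 - 273) + (¼)*(-112 - 57)/340) = 1/(-235 + (¼)*(1/340)*(-169)) = 1/(-235 - 169/1360) = 1/(-319769/1360) = -1360/319769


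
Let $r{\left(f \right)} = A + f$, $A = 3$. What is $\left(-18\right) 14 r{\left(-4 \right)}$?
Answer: $252$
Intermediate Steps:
$r{\left(f \right)} = 3 + f$
$\left(-18\right) 14 r{\left(-4 \right)} = \left(-18\right) 14 \left(3 - 4\right) = \left(-252\right) \left(-1\right) = 252$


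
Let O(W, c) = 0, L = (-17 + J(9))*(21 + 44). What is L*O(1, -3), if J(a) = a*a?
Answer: 0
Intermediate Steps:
J(a) = a**2
L = 4160 (L = (-17 + 9**2)*(21 + 44) = (-17 + 81)*65 = 64*65 = 4160)
L*O(1, -3) = 4160*0 = 0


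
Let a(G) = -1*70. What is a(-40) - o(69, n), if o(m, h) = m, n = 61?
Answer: -139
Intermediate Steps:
a(G) = -70
a(-40) - o(69, n) = -70 - 1*69 = -70 - 69 = -139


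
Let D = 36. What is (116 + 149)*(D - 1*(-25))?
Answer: 16165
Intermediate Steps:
(116 + 149)*(D - 1*(-25)) = (116 + 149)*(36 - 1*(-25)) = 265*(36 + 25) = 265*61 = 16165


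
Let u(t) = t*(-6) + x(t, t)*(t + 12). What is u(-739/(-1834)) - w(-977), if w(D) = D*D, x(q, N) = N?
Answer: -3210603067047/3363556 ≈ -9.5453e+5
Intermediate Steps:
u(t) = -6*t + t*(12 + t) (u(t) = t*(-6) + t*(t + 12) = -6*t + t*(12 + t))
w(D) = D²
u(-739/(-1834)) - w(-977) = (-739/(-1834))*(6 - 739/(-1834)) - 1*(-977)² = (-739*(-1/1834))*(6 - 739*(-1/1834)) - 1*954529 = 739*(6 + 739/1834)/1834 - 954529 = (739/1834)*(11743/1834) - 954529 = 8678077/3363556 - 954529 = -3210603067047/3363556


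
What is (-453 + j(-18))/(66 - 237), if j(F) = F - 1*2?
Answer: 473/171 ≈ 2.7661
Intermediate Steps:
j(F) = -2 + F (j(F) = F - 2 = -2 + F)
(-453 + j(-18))/(66 - 237) = (-453 + (-2 - 18))/(66 - 237) = (-453 - 20)/(-171) = -473*(-1/171) = 473/171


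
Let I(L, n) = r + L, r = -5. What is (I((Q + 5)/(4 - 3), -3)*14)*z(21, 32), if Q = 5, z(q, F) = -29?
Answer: -2030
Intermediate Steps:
I(L, n) = -5 + L
(I((Q + 5)/(4 - 3), -3)*14)*z(21, 32) = ((-5 + (5 + 5)/(4 - 3))*14)*(-29) = ((-5 + 10/1)*14)*(-29) = ((-5 + 10*1)*14)*(-29) = ((-5 + 10)*14)*(-29) = (5*14)*(-29) = 70*(-29) = -2030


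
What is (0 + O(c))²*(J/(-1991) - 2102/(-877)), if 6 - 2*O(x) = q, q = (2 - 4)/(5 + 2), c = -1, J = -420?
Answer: 200350568/7778113 ≈ 25.758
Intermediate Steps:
q = -2/7 ≈ -0.28571
O(x) = 22/7 (O(x) = 3 - ½*(-2/7) = 3 + ⅐ = 22/7)
(0 + O(c))²*(J/(-1991) - 2102/(-877)) = (0 + 22/7)²*(-420/(-1991) - 2102/(-877)) = (22/7)²*(-420*(-1/1991) - 2102*(-1/877)) = 484*(420/1991 + 2102/877)/49 = (484/49)*(4553422/1746107) = 200350568/7778113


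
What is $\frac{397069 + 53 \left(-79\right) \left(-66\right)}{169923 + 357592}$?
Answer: $\frac{673411}{527515} \approx 1.2766$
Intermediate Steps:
$\frac{397069 + 53 \left(-79\right) \left(-66\right)}{169923 + 357592} = \frac{397069 - -276342}{527515} = \left(397069 + 276342\right) \frac{1}{527515} = 673411 \cdot \frac{1}{527515} = \frac{673411}{527515}$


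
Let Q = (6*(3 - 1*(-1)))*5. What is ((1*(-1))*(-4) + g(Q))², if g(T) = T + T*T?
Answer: 210946576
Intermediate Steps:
Q = 120 (Q = (6*(3 + 1))*5 = (6*4)*5 = 24*5 = 120)
g(T) = T + T²
((1*(-1))*(-4) + g(Q))² = ((1*(-1))*(-4) + 120*(1 + 120))² = (-1*(-4) + 120*121)² = (4 + 14520)² = 14524² = 210946576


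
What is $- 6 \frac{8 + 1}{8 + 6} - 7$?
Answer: $- \frac{76}{7} \approx -10.857$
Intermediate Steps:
$- 6 \frac{8 + 1}{8 + 6} - 7 = - 6 \cdot \frac{9}{14} - 7 = - 6 \cdot 9 \cdot \frac{1}{14} - 7 = \left(-6\right) \frac{9}{14} - 7 = - \frac{27}{7} - 7 = - \frac{76}{7}$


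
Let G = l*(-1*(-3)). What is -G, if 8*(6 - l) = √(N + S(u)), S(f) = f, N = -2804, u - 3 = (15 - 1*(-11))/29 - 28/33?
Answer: -18 + I*√2565249027/2552 ≈ -18.0 + 19.846*I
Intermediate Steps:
u = 2917/957 (u = 3 + ((15 - 1*(-11))/29 - 28/33) = 3 + ((15 + 11)*(1/29) - 28*1/33) = 3 + (26*(1/29) - 28/33) = 3 + (26/29 - 28/33) = 3 + 46/957 = 2917/957 ≈ 3.0481)
l = 6 - I*√2565249027/7656 (l = 6 - √(-2804 + 2917/957)/8 = 6 - I*√2565249027/7656 ≈ 6.0 - 6.6155*I)
G = 18 - I*√2565249027/2552 (G = (6 - I*√2565249027/7656)*(-1*(-3)) = (6 - I*√2565249027/7656)*3 = 18 - I*√2565249027/2552 ≈ 18.0 - 19.846*I)
-G = -(18 - I*√2565249027/2552) = -18 + I*√2565249027/2552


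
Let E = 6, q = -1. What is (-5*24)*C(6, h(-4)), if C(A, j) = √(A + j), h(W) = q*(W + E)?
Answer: -240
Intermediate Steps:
h(W) = -6 - W (h(W) = -(W + 6) = -(6 + W) = -6 - W)
(-5*24)*C(6, h(-4)) = (-5*24)*√(6 + (-6 - 1*(-4))) = -120*√(6 + (-6 + 4)) = -120*√(6 - 2) = -120*√4 = -120*2 = -240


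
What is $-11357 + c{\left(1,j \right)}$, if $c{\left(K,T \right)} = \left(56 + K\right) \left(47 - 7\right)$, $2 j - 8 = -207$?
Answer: $-9077$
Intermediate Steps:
$j = - \frac{199}{2}$ ($j = 4 + \frac{1}{2} \left(-207\right) = 4 - \frac{207}{2} = - \frac{199}{2} \approx -99.5$)
$c{\left(K,T \right)} = 2240 + 40 K$ ($c{\left(K,T \right)} = \left(56 + K\right) 40 = 2240 + 40 K$)
$-11357 + c{\left(1,j \right)} = -11357 + \left(2240 + 40 \cdot 1\right) = -11357 + \left(2240 + 40\right) = -11357 + 2280 = -9077$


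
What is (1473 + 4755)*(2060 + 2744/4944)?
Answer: 1321813074/103 ≈ 1.2833e+7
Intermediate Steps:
(1473 + 4755)*(2060 + 2744/4944) = 6228*(2060 + 2744*(1/4944)) = 6228*(2060 + 343/618) = 6228*(1273423/618) = 1321813074/103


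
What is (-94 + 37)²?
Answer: 3249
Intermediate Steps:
(-94 + 37)² = (-57)² = 3249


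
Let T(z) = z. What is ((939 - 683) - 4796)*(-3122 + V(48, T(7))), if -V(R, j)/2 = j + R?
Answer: 14673280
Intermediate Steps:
V(R, j) = -2*R - 2*j (V(R, j) = -2*(j + R) = -2*(R + j) = -2*R - 2*j)
((939 - 683) - 4796)*(-3122 + V(48, T(7))) = ((939 - 683) - 4796)*(-3122 + (-2*48 - 2*7)) = (256 - 4796)*(-3122 + (-96 - 14)) = -4540*(-3122 - 110) = -4540*(-3232) = 14673280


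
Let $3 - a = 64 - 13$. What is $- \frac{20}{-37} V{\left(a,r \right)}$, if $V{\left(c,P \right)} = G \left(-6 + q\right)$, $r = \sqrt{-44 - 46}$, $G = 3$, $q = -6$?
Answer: $- \frac{720}{37} \approx -19.459$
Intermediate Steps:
$r = 3 i \sqrt{10}$ ($r = \sqrt{-90} = 3 i \sqrt{10} \approx 9.4868 i$)
$a = -48$ ($a = 3 - \left(64 - 13\right) = 3 - 51 = -48$)
$V{\left(c,P \right)} = -36$ ($V{\left(c,P \right)} = 3 \left(-6 - 6\right) = 3 \left(-12\right) = -36$)
$- \frac{20}{-37} V{\left(a,r \right)} = - \frac{20}{-37} \left(-36\right) = \left(-20\right) \left(- \frac{1}{37}\right) \left(-36\right) = \frac{20}{37} \left(-36\right) = - \frac{720}{37}$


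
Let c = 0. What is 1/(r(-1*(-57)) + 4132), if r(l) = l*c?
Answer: 1/4132 ≈ 0.00024201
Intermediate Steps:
r(l) = 0 (r(l) = l*0 = 0)
1/(r(-1*(-57)) + 4132) = 1/(0 + 4132) = 1/4132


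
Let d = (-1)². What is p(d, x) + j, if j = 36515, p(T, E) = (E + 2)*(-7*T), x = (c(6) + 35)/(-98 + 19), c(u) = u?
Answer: 2883866/79 ≈ 36505.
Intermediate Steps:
d = 1
x = -41/79 (x = (6 + 35)/(-98 + 19) = 41/(-79) = 41*(-1/79) = -41/79 ≈ -0.51899)
p(T, E) = -7*T*(2 + E) (p(T, E) = (2 + E)*(-7*T) = -7*T*(2 + E))
p(d, x) + j = -7*1*(2 - 41/79) + 36515 = -7*1*117/79 + 36515 = -819/79 + 36515 = 2883866/79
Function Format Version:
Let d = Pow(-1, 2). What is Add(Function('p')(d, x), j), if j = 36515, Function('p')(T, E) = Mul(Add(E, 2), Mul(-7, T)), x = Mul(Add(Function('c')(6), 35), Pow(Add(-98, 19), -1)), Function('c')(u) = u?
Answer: Rational(2883866, 79) ≈ 36505.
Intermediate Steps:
d = 1
x = Rational(-41, 79) (x = Mul(Add(6, 35), Pow(Add(-98, 19), -1)) = Mul(41, Pow(-79, -1)) = Mul(41, Rational(-1, 79)) = Rational(-41, 79) ≈ -0.51899)
Function('p')(T, E) = Mul(-7, T, Add(2, E)) (Function('p')(T, E) = Mul(Add(2, E), Mul(-7, T)) = Mul(-7, T, Add(2, E)))
Add(Function('p')(d, x), j) = Add(Mul(-7, 1, Add(2, Rational(-41, 79))), 36515) = Add(Mul(-7, 1, Rational(117, 79)), 36515) = Add(Rational(-819, 79), 36515) = Rational(2883866, 79)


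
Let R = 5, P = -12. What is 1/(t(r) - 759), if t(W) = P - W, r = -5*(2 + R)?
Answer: -1/736 ≈ -0.0013587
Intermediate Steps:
r = -35 (r = -5*(2 + 5) = -5*7 = -35)
t(W) = -12 - W
1/(t(r) - 759) = 1/((-12 - 1*(-35)) - 759) = 1/((-12 + 35) - 759) = 1/(23 - 759) = 1/(-736) = -1/736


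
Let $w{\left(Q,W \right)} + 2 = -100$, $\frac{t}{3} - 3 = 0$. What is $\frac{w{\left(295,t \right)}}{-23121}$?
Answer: $\frac{34}{7707} \approx 0.0044116$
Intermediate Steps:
$t = 9$ ($t = 9 + 3 \cdot 0 = 9 + 0 = 9$)
$w{\left(Q,W \right)} = -102$ ($w{\left(Q,W \right)} = -2 - 100 = -102$)
$\frac{w{\left(295,t \right)}}{-23121} = - \frac{102}{-23121} = \left(-102\right) \left(- \frac{1}{23121}\right) = \frac{34}{7707}$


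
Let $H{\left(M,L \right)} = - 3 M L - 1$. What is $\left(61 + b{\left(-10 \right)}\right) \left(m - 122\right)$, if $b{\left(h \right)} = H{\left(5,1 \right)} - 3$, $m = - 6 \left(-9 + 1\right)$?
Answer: $-3108$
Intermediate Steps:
$H{\left(M,L \right)} = -1 - 3 L M$ ($H{\left(M,L \right)} = - 3 L M - 1 = -1 - 3 L M$)
$m = 48$ ($m = \left(-6\right) \left(-8\right) = 48$)
$b{\left(h \right)} = -19$ ($b{\left(h \right)} = \left(-1 - 3 \cdot 5\right) - 3 = \left(-1 - 15\right) - 3 = -16 - 3 = -19$)
$\left(61 + b{\left(-10 \right)}\right) \left(m - 122\right) = \left(61 - 19\right) \left(48 - 122\right) = 42 \left(48 - 122\right) = 42 \left(-74\right) = -3108$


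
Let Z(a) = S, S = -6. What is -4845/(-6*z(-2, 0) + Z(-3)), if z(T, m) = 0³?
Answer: 1615/2 ≈ 807.50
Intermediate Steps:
z(T, m) = 0
Z(a) = -6
-4845/(-6*z(-2, 0) + Z(-3)) = -4845/(-6*0 - 6) = -4845/(0 - 6) = -4845/(-6) = -4845*(-⅙) = 1615/2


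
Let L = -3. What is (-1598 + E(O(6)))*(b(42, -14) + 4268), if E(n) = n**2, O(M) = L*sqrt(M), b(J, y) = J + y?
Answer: -6633024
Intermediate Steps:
O(M) = -3*sqrt(M)
(-1598 + E(O(6)))*(b(42, -14) + 4268) = (-1598 + (-3*sqrt(6))**2)*((42 - 14) + 4268) = (-1598 + 54)*(28 + 4268) = -1544*4296 = -6633024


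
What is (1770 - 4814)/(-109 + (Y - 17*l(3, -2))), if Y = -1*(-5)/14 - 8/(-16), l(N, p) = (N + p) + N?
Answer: 21308/1233 ≈ 17.281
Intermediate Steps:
l(N, p) = p + 2*N
Y = 6/7 (Y = 5*(1/14) - 8*(-1/16) = 5/14 + 1/2 = 6/7 ≈ 0.85714)
(1770 - 4814)/(-109 + (Y - 17*l(3, -2))) = (1770 - 4814)/(-109 + (6/7 - 17*(-2 + 2*3))) = -3044/(-109 + (6/7 - 17*(-2 + 6))) = -3044/(-109 + (6/7 - 17*4)) = -3044/(-109 + (6/7 - 68)) = -3044/(-109 - 470/7) = -3044/(-1233/7) = -3044*(-7/1233) = 21308/1233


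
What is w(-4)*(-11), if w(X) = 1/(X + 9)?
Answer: -11/5 ≈ -2.2000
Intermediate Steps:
w(X) = 1/(9 + X)
w(-4)*(-11) = -11/(9 - 4) = -11/5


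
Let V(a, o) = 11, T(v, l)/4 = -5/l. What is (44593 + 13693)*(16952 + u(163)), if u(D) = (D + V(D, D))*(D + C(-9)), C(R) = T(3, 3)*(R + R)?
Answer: 3858183484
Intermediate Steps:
T(v, l) = -20/l (T(v, l) = 4*(-5/l) = -20/l)
C(R) = -40*R/3 (C(R) = (-20/3)*(R + R) = (-20*⅓)*(2*R) = -40*R/3)
u(D) = (11 + D)*(120 + D) (u(D) = (D + 11)*(D - 40/3*(-9)) = (11 + D)*(D + 120) = (11 + D)*(120 + D))
(44593 + 13693)*(16952 + u(163)) = (44593 + 13693)*(16952 + (1320 + 163² + 131*163)) = 58286*(16952 + (1320 + 26569 + 21353)) = 58286*(16952 + 49242) = 58286*66194 = 3858183484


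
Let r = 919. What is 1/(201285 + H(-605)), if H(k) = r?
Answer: 1/202204 ≈ 4.9455e-6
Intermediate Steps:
H(k) = 919
1/(201285 + H(-605)) = 1/(201285 + 919) = 1/202204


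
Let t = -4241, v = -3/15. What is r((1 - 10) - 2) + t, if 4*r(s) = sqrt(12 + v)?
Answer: -4241 + sqrt(295)/20 ≈ -4240.1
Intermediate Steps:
v = -1/5 (v = -3*1/15 = -1/5 ≈ -0.20000)
r(s) = sqrt(295)/20 (r(s) = sqrt(12 - 1/5)/4 = sqrt(59/5)/4 = (sqrt(295)/5)/4 = sqrt(295)/20)
r((1 - 10) - 2) + t = sqrt(295)/20 - 4241 = -4241 + sqrt(295)/20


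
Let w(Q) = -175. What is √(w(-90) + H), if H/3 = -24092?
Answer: I*√72451 ≈ 269.17*I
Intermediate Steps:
H = -72276 (H = 3*(-24092) = -72276)
√(w(-90) + H) = √(-175 - 72276) = √(-72451) = I*√72451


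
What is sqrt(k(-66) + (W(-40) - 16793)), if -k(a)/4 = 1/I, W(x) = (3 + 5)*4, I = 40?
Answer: I*sqrt(1676110)/10 ≈ 129.46*I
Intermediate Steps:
W(x) = 32 (W(x) = 8*4 = 32)
k(a) = -1/10 (k(a) = -4/40 = -4*1/40 = -1/10)
sqrt(k(-66) + (W(-40) - 16793)) = sqrt(-1/10 + (32 - 16793)) = sqrt(-1/10 - 16761) = sqrt(-167611/10) = I*sqrt(1676110)/10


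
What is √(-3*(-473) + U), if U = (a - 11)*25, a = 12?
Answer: 38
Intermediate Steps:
U = 25 (U = (12 - 11)*25 = 1*25 = 25)
√(-3*(-473) + U) = √(-3*(-473) + 25) = √(1419 + 25) = √1444 = 38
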